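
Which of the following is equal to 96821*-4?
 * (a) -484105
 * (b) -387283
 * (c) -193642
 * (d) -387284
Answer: d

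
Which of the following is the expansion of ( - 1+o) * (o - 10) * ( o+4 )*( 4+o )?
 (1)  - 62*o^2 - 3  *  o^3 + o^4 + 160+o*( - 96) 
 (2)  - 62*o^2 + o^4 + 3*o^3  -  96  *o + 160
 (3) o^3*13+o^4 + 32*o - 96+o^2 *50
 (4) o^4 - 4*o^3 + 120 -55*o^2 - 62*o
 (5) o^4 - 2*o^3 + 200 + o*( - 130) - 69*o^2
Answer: 1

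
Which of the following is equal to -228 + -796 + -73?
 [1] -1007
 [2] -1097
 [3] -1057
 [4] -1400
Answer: 2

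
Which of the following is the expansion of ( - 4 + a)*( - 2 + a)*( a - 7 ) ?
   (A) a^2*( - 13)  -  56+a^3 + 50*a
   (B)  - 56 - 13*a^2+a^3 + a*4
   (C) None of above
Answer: A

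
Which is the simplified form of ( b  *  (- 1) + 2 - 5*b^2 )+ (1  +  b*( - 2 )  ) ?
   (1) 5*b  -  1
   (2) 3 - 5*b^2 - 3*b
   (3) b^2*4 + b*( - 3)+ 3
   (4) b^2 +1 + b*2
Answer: 2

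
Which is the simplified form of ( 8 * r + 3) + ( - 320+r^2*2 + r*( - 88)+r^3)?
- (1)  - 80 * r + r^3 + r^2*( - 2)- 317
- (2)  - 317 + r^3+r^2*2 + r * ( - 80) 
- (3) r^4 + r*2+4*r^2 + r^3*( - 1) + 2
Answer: 2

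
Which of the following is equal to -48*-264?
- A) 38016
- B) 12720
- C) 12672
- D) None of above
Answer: C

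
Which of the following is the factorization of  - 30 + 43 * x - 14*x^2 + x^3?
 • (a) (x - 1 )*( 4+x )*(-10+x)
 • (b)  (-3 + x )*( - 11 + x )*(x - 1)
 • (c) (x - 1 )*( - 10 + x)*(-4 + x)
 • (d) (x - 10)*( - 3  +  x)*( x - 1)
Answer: d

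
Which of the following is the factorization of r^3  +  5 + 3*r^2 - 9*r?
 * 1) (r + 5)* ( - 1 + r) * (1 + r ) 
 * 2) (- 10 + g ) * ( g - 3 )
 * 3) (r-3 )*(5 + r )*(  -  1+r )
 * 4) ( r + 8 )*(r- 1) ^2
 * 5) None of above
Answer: 5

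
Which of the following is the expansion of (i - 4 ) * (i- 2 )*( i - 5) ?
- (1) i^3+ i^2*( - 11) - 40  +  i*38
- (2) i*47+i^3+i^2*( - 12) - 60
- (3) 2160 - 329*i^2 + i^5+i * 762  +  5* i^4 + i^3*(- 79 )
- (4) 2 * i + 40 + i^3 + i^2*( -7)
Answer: 1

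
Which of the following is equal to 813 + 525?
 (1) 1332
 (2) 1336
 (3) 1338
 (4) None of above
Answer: 3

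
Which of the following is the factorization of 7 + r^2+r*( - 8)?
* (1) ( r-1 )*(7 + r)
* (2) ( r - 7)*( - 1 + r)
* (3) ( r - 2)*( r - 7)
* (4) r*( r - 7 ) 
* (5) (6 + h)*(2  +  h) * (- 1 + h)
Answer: 2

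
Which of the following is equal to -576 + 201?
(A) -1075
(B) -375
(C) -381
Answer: B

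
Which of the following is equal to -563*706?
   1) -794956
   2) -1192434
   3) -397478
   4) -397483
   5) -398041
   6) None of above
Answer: 3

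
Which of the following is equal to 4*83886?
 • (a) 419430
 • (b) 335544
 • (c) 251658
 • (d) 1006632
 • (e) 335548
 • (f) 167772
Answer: b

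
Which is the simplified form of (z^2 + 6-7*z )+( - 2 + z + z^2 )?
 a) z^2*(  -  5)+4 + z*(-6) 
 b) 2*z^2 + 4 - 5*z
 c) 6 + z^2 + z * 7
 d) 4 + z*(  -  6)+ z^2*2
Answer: d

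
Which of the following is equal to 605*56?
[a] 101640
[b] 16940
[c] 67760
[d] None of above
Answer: d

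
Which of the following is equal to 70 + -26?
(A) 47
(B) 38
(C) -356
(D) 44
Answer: D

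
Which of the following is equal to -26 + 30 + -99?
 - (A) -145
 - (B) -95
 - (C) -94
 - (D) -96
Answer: B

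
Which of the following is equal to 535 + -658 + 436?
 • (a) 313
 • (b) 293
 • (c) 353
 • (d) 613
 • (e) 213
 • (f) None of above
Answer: a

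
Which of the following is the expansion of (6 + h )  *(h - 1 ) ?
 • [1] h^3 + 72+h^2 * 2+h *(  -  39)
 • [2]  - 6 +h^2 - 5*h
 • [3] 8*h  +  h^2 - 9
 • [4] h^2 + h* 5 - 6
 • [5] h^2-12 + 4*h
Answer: 4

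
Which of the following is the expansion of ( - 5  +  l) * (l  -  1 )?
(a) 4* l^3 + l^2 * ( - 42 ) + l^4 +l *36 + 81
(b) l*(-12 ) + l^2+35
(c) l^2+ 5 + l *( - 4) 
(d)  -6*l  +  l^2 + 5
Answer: d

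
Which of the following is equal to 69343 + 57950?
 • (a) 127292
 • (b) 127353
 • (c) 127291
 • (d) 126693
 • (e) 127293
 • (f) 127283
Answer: e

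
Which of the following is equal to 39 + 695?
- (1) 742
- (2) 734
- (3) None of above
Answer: 2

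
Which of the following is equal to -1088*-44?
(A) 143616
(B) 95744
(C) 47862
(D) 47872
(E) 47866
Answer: D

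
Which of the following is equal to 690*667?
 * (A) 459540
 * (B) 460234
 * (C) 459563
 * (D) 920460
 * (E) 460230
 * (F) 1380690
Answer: E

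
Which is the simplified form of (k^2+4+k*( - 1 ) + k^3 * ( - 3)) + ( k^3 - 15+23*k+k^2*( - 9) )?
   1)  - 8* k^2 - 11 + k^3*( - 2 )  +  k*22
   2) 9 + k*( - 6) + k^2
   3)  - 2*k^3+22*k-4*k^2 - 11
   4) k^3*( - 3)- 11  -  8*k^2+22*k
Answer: 1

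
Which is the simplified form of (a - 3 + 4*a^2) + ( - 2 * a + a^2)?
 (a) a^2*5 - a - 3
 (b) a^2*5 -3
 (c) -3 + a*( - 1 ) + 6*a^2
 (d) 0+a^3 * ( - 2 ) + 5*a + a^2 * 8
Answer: a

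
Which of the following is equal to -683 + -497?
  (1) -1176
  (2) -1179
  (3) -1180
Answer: 3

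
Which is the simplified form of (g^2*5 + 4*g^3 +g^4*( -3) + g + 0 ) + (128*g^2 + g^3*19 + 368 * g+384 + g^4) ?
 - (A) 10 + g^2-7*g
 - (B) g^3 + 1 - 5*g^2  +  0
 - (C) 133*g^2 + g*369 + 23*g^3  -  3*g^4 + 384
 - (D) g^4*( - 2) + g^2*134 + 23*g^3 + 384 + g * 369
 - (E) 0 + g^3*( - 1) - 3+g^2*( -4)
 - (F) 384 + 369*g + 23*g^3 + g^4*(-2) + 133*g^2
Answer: F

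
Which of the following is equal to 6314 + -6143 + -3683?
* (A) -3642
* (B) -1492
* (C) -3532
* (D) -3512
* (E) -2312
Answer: D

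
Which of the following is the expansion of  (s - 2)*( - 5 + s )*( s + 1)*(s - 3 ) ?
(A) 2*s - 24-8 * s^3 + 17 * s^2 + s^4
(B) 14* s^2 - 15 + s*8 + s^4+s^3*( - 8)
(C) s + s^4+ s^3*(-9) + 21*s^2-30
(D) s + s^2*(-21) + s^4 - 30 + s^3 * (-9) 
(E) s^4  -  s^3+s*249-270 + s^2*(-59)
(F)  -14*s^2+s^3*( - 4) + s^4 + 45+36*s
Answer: C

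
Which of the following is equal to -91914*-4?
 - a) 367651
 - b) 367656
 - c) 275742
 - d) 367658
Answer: b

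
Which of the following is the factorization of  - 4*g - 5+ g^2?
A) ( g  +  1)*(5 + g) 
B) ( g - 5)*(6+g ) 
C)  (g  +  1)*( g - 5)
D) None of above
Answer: C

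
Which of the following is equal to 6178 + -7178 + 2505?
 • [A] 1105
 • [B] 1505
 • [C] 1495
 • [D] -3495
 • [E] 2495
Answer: B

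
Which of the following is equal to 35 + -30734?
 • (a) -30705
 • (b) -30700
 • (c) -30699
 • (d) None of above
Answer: c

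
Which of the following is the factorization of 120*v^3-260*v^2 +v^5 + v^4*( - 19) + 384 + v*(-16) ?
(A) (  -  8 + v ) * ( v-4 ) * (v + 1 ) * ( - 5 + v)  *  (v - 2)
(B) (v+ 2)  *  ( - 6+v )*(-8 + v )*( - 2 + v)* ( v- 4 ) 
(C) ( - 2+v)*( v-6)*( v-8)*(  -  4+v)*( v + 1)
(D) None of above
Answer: C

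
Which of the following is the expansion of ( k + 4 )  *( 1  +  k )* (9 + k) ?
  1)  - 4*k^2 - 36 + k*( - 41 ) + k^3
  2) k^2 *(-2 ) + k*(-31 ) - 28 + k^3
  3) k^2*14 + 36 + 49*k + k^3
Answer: 3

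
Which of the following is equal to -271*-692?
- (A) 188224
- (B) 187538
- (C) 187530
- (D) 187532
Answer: D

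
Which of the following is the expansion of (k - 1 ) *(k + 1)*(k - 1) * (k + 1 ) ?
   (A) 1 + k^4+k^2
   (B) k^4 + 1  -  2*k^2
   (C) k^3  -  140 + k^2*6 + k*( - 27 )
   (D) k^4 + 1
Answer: B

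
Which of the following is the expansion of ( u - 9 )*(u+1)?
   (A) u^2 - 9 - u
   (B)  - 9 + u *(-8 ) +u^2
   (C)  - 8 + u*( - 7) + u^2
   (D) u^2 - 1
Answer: B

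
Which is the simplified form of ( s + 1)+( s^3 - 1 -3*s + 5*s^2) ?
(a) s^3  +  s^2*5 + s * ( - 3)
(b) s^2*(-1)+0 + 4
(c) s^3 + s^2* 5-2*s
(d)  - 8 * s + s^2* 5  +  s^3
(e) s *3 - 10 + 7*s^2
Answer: c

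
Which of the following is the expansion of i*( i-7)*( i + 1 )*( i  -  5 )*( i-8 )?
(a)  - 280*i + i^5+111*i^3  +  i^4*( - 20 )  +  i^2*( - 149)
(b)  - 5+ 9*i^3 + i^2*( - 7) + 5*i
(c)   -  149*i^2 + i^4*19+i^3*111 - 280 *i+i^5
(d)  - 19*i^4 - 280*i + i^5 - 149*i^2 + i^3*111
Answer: d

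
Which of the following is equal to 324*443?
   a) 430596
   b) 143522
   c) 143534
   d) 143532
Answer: d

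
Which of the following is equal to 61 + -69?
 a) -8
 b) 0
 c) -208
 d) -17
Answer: a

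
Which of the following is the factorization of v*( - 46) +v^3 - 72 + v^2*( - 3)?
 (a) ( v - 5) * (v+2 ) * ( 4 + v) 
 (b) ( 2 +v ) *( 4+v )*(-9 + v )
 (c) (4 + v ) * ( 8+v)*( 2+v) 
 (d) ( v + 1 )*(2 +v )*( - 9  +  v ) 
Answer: b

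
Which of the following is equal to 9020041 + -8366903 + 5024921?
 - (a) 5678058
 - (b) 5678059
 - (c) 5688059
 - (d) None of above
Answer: b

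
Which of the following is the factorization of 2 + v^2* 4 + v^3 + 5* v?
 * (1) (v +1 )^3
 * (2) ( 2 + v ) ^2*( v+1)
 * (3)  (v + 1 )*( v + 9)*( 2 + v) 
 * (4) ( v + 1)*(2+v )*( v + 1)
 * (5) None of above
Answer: 4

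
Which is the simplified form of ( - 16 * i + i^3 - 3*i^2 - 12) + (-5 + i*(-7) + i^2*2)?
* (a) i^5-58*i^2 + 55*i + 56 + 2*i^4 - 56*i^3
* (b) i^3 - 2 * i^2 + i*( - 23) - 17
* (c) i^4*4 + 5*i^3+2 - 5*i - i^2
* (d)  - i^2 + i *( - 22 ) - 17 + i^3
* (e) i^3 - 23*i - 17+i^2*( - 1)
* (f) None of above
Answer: e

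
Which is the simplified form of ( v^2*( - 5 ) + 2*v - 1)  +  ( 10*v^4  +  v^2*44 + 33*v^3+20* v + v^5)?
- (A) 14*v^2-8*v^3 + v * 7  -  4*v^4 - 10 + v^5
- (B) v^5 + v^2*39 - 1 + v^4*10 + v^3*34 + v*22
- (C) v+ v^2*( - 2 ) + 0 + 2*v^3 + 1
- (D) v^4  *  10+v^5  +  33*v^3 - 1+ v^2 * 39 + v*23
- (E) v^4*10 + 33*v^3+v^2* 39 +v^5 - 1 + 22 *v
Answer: E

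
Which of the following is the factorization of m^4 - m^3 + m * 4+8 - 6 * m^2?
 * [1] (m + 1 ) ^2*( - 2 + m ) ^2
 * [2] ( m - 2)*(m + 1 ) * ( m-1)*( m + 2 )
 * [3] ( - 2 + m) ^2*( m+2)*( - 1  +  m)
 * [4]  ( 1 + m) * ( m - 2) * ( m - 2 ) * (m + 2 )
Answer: 4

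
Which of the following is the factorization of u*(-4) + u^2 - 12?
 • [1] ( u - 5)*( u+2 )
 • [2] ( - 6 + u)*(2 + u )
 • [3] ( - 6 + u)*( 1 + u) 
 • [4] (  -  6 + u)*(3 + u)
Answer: 2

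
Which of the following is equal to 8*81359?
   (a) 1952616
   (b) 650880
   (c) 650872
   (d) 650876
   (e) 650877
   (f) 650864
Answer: c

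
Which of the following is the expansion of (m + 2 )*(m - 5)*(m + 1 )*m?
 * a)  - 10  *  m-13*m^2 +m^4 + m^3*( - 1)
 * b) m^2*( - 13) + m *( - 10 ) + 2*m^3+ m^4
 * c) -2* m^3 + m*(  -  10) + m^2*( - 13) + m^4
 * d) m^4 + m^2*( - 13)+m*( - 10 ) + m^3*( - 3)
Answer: c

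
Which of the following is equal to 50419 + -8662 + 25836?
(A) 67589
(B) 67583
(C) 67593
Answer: C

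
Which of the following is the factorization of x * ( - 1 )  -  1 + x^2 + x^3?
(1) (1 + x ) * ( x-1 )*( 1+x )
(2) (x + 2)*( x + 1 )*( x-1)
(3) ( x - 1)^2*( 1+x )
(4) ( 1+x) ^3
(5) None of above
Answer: 1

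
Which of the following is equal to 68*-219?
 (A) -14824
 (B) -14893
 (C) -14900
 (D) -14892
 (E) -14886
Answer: D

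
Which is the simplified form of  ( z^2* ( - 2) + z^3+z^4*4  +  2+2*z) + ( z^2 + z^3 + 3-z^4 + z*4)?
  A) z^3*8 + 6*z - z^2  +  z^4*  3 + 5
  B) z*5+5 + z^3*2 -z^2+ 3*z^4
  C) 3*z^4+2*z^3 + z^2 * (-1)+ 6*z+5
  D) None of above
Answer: C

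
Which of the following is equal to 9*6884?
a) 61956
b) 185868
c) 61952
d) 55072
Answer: a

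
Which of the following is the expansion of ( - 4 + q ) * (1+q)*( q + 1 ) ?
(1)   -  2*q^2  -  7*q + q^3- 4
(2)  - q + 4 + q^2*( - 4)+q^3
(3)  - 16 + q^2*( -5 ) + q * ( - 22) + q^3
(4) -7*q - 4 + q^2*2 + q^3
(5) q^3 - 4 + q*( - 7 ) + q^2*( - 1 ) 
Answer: 1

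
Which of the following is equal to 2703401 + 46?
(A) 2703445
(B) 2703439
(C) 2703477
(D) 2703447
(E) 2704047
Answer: D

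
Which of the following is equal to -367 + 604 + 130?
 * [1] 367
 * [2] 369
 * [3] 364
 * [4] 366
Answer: 1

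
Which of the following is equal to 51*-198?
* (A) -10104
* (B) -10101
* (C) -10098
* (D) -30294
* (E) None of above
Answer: C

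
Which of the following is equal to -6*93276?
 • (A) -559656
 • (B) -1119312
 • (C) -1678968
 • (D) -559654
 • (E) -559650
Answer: A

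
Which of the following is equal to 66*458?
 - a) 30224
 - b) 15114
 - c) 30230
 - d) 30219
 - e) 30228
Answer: e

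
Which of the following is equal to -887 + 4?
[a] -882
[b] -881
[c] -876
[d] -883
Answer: d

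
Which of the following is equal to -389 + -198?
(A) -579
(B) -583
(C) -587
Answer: C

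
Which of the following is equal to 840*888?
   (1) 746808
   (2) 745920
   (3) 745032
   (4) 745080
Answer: 2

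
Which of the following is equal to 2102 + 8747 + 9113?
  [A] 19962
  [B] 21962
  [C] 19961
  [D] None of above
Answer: A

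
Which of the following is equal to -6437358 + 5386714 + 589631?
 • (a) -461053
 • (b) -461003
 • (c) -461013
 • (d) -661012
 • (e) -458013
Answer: c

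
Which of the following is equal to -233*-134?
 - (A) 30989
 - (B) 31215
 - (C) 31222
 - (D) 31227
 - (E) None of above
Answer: C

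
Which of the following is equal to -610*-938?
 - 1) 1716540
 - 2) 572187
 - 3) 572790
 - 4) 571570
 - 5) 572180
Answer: 5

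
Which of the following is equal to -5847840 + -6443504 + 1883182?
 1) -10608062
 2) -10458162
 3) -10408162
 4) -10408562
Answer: 3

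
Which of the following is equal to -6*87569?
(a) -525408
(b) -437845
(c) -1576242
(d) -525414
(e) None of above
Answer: d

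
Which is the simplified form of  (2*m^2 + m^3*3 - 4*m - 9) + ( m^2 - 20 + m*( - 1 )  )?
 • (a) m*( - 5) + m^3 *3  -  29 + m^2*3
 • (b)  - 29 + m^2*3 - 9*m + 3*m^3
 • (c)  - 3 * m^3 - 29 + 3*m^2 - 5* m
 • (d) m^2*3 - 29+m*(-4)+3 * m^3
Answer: a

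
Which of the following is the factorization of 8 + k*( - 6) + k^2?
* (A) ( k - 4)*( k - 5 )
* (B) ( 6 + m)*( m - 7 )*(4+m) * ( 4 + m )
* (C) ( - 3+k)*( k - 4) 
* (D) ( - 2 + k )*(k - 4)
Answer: D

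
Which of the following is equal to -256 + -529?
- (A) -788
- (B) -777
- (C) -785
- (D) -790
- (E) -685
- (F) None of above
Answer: C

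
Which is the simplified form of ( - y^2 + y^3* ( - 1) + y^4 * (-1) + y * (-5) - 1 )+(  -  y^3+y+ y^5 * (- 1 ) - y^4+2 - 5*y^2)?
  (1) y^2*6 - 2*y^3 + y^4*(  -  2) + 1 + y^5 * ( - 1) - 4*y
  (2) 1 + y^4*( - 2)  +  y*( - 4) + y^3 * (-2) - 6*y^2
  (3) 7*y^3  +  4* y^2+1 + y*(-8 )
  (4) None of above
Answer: 4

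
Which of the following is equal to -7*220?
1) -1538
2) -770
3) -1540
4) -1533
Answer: 3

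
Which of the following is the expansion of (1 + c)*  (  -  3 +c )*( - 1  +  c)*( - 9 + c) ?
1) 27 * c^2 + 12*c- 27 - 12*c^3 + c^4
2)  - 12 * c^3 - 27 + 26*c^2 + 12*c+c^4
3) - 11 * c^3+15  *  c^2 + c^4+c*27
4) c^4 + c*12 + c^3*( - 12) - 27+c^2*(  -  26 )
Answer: 2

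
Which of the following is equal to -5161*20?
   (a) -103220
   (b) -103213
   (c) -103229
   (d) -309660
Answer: a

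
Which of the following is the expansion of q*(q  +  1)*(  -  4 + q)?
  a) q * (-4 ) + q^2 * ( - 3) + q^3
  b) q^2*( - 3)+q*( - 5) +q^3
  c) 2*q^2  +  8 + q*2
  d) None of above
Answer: a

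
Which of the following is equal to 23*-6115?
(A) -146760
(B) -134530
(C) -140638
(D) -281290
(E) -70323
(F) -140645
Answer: F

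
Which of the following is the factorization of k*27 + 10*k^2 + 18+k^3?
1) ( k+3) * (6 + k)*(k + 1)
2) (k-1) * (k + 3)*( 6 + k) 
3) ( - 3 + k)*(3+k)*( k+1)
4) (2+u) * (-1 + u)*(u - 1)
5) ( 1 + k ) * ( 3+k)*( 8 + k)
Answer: 1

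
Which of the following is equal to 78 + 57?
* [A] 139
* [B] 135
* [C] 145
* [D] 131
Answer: B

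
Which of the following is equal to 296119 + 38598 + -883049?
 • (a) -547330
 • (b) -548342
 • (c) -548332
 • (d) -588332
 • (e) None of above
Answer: c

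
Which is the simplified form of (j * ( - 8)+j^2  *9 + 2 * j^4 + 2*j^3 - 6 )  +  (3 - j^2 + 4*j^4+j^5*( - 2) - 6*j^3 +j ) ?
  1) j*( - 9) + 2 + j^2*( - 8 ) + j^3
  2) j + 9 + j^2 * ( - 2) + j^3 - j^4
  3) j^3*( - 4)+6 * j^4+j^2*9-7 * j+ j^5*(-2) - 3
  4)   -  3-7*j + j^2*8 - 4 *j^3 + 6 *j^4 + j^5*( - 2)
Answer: 4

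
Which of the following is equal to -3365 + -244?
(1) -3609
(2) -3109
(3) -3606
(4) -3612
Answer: 1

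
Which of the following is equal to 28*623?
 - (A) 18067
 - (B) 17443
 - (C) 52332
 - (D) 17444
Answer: D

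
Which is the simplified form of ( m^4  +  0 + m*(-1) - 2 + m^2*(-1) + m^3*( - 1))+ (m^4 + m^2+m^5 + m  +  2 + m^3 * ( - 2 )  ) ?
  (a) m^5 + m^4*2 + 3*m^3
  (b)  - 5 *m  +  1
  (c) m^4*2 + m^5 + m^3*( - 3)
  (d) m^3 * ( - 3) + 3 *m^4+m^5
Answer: c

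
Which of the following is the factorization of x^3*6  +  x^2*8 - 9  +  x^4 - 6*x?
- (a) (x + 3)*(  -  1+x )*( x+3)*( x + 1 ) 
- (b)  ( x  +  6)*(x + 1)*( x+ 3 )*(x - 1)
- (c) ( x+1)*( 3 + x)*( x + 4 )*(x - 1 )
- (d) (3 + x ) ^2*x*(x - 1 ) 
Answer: a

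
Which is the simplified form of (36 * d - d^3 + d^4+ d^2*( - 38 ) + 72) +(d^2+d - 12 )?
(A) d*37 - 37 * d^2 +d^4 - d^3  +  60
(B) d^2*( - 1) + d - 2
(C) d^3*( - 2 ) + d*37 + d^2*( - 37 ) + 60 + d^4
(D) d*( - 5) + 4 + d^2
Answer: A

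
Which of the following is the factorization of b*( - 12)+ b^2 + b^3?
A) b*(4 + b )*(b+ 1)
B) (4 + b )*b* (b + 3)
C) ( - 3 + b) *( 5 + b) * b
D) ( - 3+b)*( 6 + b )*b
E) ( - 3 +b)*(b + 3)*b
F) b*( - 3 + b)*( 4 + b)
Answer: F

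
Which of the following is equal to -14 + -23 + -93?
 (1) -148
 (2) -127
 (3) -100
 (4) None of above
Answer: 4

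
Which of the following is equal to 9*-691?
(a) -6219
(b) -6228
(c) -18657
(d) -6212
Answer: a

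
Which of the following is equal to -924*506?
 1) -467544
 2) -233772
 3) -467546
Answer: 1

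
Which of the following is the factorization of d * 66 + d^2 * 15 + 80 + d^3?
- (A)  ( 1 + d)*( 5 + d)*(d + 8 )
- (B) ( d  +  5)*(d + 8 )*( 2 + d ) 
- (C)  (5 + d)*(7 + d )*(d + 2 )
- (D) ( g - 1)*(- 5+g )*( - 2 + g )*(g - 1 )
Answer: B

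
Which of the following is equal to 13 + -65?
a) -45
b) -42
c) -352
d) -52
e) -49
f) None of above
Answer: d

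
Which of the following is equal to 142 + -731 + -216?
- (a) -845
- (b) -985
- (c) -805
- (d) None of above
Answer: c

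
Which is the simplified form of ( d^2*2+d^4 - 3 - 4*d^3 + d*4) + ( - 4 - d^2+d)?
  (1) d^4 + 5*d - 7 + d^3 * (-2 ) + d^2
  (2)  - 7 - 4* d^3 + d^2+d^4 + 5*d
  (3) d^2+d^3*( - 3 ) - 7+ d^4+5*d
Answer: 2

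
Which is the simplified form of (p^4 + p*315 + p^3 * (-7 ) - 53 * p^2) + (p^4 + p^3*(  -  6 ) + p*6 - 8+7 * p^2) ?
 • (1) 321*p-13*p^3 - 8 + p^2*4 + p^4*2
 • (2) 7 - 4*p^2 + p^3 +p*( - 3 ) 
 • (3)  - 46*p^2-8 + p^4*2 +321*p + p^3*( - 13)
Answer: 3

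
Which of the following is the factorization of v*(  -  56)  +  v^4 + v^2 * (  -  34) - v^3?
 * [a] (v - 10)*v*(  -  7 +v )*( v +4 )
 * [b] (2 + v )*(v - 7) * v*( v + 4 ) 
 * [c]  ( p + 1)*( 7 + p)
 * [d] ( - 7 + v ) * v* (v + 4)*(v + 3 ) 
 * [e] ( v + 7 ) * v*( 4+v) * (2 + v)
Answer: b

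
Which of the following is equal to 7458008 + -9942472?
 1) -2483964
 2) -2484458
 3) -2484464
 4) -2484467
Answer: 3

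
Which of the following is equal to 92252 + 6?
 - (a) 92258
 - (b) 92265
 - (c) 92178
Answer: a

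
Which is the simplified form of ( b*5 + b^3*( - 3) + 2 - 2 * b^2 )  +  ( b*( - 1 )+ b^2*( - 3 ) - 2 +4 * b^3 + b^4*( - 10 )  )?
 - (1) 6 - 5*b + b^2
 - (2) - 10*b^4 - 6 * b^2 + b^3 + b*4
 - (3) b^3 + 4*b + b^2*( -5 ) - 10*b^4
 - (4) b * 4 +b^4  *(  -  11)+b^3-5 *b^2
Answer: 3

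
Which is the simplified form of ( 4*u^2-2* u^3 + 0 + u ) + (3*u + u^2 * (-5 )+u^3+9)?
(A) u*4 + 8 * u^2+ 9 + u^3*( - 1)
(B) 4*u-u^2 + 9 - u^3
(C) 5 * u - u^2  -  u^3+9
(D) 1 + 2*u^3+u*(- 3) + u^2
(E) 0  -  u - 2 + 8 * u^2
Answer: B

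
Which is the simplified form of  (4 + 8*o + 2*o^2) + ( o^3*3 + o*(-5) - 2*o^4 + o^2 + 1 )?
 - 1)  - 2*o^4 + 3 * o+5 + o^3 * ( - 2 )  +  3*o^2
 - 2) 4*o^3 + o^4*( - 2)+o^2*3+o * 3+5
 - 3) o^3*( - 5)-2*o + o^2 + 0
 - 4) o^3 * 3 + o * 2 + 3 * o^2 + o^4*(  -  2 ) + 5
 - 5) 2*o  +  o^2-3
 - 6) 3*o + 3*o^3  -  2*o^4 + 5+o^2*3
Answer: 6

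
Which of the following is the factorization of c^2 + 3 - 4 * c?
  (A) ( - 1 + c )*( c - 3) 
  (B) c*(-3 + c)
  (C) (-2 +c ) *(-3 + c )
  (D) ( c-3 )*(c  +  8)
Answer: A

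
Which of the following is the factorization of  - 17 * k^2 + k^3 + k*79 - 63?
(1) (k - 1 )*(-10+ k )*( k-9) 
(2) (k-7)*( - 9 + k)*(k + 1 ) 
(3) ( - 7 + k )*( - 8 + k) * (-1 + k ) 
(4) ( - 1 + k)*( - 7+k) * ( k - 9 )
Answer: 4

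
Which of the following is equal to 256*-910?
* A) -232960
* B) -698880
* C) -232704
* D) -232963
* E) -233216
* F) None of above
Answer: A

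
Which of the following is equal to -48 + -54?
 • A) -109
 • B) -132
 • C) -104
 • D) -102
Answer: D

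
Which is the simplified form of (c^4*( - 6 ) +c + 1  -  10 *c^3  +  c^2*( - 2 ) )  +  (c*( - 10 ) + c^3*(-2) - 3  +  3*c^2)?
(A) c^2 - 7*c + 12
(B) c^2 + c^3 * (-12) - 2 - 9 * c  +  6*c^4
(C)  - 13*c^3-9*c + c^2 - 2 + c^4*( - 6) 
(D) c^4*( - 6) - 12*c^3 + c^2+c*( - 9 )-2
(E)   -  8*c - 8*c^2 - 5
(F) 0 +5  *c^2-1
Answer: D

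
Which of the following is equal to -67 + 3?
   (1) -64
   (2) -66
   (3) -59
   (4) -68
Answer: 1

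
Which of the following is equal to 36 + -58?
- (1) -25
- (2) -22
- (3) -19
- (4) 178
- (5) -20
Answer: 2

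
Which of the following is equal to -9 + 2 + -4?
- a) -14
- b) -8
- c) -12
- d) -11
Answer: d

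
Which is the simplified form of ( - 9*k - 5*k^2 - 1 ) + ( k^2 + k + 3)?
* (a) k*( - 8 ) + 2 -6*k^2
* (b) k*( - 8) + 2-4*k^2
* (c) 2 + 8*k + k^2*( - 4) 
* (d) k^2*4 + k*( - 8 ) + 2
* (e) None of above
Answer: b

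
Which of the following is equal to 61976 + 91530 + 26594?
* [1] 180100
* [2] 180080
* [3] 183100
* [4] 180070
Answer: 1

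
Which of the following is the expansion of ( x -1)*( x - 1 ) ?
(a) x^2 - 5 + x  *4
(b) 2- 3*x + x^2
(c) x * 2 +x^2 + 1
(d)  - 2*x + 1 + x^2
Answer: d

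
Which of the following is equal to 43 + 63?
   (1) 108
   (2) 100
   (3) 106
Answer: 3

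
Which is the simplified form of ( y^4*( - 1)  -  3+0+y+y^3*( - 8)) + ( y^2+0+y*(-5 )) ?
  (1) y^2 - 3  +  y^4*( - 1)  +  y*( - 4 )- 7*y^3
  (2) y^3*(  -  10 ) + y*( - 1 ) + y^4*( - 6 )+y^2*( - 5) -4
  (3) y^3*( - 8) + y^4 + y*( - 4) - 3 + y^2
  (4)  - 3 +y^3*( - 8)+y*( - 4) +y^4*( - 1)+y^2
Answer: 4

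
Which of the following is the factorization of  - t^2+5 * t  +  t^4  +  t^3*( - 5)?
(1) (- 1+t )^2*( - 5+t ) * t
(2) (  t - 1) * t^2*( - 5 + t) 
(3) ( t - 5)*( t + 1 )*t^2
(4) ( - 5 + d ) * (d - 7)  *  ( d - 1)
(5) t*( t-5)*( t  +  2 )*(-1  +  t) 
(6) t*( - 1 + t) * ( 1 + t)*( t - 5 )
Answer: 6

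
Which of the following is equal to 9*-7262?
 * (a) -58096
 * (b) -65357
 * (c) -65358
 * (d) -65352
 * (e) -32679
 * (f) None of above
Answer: c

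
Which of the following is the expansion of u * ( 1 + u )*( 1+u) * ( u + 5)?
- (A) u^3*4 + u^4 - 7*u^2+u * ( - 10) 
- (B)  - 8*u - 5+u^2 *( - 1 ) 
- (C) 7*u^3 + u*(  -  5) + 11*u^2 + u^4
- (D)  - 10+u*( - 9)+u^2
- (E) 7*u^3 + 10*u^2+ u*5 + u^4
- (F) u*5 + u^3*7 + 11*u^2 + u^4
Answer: F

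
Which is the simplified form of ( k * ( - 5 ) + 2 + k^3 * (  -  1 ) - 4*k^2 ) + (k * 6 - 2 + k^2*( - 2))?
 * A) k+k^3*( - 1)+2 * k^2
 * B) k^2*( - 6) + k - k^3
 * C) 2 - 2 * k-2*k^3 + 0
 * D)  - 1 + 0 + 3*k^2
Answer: B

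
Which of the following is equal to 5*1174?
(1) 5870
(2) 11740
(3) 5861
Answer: 1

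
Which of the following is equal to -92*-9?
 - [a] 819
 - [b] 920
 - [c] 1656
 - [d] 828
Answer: d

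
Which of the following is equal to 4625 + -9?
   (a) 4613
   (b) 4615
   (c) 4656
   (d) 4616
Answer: d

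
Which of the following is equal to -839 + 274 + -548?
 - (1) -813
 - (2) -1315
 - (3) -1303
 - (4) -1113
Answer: 4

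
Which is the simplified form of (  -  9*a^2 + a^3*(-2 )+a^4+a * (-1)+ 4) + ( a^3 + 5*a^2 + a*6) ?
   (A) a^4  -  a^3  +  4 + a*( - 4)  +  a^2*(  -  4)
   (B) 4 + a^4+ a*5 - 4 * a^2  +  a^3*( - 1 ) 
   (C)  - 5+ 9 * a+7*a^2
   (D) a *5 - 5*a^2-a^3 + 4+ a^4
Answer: B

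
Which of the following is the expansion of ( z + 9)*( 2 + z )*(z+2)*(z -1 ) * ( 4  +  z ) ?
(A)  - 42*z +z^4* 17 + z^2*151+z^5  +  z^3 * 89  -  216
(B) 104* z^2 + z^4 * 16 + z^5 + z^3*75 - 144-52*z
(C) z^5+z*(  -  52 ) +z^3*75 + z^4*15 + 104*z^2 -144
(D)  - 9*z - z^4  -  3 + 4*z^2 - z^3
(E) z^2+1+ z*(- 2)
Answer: B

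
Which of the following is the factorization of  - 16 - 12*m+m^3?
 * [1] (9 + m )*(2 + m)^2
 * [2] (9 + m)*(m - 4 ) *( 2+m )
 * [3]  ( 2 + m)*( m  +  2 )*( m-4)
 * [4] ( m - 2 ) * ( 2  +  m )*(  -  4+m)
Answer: 3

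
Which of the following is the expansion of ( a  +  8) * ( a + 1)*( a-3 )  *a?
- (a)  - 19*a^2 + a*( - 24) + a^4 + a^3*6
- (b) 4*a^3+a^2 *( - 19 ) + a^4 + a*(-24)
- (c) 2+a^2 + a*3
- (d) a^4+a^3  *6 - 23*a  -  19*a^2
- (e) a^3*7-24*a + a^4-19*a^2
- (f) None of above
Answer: a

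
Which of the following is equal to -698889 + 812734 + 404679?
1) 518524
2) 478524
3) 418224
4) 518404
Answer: 1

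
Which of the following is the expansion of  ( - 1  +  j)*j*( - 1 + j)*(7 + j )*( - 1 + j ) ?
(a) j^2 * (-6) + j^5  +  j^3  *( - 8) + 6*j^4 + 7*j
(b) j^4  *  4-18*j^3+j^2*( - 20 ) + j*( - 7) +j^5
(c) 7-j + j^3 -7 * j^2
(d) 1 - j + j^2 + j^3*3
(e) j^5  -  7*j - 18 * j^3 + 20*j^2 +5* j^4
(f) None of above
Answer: f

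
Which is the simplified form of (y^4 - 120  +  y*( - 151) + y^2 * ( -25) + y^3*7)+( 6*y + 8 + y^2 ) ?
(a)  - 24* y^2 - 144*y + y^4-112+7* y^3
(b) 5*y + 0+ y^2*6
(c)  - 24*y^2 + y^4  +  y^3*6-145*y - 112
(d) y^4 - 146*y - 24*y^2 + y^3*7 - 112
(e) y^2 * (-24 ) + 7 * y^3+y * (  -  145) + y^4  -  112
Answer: e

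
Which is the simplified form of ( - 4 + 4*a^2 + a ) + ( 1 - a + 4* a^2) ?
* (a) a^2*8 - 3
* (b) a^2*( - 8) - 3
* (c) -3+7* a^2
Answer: a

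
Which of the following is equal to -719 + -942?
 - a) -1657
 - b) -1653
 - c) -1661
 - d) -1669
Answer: c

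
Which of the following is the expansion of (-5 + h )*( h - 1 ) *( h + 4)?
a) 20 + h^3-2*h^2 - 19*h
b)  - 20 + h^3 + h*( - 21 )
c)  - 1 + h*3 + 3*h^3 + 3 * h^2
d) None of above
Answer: a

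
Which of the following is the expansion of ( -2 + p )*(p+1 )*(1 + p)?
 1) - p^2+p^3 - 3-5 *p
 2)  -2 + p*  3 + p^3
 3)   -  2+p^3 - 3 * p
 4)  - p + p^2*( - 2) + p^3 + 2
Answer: 3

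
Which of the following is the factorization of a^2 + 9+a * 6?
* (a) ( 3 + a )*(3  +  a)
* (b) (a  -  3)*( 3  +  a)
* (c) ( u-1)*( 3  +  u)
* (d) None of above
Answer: a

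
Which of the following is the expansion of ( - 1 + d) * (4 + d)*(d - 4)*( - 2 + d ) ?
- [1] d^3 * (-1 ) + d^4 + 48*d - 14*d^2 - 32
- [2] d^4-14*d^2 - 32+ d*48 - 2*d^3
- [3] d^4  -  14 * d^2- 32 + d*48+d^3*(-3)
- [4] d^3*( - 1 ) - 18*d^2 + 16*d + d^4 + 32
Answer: 3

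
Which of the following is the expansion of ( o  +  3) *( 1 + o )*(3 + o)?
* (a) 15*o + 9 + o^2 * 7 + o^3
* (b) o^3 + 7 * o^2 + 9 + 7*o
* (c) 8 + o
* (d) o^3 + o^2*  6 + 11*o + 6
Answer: a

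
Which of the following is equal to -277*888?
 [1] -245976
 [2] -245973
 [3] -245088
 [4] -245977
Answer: 1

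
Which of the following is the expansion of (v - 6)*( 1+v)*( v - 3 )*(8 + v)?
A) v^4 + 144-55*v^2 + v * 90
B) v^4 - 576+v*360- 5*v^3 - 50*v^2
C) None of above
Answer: A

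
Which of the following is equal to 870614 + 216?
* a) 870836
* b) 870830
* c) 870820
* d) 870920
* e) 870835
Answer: b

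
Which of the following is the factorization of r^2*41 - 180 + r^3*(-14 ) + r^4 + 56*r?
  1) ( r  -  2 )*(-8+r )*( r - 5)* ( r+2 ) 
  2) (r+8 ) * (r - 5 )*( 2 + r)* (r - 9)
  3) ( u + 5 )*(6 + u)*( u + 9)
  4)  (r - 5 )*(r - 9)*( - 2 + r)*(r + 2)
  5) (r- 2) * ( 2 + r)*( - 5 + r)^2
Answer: 4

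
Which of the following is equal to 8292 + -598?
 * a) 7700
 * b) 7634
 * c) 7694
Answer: c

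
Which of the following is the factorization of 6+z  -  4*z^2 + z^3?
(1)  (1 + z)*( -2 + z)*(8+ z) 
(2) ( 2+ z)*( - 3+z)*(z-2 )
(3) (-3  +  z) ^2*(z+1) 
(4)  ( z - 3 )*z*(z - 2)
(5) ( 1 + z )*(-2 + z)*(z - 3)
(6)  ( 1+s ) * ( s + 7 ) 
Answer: 5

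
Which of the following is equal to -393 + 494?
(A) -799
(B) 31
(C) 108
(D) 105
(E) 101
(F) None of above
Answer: E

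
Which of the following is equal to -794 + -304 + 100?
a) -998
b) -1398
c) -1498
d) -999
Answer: a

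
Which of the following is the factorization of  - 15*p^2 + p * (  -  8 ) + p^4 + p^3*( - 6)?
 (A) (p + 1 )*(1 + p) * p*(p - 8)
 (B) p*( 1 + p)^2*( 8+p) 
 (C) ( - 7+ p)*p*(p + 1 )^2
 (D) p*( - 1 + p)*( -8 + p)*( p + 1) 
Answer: A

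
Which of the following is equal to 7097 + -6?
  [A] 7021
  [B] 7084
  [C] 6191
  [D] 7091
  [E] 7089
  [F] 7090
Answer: D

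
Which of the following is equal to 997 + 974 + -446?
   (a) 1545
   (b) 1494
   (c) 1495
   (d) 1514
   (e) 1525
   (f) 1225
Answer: e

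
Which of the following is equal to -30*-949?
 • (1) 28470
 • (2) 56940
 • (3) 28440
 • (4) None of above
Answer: 1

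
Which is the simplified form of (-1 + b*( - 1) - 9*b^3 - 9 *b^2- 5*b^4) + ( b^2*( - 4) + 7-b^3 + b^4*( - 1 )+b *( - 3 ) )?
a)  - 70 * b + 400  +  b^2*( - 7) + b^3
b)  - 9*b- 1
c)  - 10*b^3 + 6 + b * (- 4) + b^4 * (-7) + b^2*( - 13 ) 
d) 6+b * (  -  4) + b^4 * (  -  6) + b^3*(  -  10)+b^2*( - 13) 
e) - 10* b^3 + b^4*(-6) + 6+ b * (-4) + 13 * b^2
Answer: d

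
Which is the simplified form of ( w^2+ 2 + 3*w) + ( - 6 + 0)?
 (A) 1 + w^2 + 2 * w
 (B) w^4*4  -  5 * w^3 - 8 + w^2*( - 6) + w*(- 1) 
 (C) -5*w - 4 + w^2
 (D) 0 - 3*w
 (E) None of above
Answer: E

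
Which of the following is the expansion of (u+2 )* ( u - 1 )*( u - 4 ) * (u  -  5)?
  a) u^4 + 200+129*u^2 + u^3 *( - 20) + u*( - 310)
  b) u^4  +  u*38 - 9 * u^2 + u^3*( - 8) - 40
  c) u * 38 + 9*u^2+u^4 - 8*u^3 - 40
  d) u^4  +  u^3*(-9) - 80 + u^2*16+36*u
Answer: c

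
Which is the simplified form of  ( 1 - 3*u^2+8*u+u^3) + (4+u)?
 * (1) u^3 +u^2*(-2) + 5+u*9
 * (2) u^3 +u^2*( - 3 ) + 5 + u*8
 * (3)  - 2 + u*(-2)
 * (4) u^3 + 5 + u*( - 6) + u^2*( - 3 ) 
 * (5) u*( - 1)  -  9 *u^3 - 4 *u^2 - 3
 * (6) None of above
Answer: 6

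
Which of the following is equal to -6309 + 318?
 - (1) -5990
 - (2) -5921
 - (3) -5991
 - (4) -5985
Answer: 3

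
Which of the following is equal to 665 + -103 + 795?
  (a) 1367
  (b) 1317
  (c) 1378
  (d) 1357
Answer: d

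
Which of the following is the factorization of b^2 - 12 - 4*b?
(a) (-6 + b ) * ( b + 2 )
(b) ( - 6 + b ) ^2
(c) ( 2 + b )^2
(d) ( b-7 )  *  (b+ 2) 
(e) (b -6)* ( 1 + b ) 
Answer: a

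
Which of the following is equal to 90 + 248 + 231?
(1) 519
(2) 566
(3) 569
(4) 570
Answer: 3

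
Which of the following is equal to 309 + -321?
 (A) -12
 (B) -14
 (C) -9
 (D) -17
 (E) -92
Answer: A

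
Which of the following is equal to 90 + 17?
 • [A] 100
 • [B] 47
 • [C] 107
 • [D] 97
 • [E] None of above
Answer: C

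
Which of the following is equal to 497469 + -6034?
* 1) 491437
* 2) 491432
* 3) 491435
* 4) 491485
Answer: 3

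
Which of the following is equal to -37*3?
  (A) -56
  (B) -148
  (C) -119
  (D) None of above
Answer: D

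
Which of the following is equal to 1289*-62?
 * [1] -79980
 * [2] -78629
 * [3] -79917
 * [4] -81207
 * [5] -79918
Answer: 5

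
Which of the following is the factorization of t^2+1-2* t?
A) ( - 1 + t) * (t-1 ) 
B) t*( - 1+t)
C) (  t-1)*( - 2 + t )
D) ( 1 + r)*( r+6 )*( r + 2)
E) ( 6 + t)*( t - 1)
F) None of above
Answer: A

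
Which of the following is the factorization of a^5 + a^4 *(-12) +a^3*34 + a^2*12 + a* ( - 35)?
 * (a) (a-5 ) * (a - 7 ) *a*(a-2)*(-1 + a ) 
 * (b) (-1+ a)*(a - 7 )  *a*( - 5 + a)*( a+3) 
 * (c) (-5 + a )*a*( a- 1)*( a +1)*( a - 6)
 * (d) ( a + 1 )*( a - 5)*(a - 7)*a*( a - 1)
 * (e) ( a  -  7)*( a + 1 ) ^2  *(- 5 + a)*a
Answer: d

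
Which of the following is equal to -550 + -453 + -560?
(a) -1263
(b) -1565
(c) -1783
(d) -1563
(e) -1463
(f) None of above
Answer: d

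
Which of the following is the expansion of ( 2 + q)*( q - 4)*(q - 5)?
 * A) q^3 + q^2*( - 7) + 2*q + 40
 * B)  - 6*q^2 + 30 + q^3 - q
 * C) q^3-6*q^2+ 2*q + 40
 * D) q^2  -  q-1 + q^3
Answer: A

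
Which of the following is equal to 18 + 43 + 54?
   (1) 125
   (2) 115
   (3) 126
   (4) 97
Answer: 2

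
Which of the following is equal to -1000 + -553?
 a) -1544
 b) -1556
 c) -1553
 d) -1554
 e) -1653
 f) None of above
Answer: c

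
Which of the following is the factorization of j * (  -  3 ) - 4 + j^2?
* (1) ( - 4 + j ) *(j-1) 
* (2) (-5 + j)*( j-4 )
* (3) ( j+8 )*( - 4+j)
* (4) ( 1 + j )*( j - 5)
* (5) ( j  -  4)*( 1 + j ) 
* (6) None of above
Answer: 5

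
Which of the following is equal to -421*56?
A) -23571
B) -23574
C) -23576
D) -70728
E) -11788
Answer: C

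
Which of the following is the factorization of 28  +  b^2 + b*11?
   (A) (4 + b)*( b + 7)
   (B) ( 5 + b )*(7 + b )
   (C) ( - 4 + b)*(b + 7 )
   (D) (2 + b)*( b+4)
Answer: A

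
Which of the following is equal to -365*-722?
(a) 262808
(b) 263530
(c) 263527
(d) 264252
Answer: b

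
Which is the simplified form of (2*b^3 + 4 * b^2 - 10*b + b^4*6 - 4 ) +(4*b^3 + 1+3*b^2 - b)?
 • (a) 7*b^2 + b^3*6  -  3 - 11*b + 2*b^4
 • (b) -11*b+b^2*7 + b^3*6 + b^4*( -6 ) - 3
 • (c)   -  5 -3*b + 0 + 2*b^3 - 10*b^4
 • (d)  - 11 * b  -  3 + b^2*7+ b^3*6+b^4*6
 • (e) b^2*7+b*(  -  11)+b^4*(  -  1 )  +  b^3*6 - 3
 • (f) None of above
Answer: d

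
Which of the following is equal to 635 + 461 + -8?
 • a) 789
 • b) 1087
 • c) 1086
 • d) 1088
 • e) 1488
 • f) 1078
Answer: d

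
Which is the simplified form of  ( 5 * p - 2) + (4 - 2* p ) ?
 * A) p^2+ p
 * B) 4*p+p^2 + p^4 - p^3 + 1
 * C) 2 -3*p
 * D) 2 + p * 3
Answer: D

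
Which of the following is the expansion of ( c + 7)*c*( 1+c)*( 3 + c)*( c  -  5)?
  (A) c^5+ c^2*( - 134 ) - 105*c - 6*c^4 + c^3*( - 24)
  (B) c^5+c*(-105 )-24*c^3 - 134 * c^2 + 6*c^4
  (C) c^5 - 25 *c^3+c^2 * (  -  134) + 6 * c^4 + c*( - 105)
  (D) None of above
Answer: B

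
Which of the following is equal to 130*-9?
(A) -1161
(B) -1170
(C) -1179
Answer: B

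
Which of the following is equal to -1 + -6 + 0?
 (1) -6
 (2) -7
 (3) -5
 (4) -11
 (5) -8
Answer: 2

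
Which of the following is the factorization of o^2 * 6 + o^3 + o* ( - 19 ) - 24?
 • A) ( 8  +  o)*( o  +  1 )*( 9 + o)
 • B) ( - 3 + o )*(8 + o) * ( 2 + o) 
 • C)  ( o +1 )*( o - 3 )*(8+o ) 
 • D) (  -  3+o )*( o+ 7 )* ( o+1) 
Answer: C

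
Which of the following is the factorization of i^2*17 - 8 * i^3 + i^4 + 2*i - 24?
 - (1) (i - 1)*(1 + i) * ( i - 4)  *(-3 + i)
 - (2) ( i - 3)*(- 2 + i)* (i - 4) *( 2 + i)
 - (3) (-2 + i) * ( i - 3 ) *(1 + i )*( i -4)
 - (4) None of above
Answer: 3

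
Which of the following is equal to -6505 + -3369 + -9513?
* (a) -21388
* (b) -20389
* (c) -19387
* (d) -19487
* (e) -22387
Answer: c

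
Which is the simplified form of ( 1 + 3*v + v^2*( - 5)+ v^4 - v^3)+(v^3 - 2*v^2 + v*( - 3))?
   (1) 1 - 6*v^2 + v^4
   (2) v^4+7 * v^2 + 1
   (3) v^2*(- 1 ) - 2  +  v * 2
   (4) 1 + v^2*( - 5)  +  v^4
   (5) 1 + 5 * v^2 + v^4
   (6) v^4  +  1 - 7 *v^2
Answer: 6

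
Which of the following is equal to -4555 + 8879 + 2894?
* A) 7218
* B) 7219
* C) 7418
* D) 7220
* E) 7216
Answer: A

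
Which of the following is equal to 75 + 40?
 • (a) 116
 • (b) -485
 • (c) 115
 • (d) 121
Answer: c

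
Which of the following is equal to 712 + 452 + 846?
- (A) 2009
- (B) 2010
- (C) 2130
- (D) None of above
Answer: B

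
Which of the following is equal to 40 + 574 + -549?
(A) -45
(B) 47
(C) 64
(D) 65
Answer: D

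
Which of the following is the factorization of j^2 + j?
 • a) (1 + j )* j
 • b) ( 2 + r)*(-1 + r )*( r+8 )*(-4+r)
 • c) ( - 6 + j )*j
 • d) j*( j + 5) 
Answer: a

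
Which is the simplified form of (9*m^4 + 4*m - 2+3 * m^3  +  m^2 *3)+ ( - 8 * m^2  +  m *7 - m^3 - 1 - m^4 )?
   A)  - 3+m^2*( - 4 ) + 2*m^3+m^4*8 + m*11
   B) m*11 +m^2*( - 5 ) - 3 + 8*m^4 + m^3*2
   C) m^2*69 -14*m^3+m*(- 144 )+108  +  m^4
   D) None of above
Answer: B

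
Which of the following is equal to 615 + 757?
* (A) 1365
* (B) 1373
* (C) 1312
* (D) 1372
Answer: D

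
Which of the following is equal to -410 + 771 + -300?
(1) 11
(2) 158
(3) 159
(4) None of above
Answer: 4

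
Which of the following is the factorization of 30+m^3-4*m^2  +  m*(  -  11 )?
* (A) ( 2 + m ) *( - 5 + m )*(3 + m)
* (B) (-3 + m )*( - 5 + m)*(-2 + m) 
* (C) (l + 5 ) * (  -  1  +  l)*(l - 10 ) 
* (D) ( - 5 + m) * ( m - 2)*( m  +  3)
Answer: D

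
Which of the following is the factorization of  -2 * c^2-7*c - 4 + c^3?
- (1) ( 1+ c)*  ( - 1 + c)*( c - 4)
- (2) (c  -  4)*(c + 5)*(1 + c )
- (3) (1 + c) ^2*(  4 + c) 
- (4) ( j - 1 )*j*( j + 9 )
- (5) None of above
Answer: 5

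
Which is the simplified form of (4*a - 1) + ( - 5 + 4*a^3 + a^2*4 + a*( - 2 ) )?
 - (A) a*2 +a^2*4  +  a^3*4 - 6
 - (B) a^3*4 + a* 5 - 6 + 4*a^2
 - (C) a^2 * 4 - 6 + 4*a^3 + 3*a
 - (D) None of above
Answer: A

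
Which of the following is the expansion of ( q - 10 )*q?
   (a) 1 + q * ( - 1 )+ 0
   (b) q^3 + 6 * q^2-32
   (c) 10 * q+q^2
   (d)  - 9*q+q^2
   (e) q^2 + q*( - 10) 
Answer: e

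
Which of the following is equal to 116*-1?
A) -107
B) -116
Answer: B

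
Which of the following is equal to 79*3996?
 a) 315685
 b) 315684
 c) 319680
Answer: b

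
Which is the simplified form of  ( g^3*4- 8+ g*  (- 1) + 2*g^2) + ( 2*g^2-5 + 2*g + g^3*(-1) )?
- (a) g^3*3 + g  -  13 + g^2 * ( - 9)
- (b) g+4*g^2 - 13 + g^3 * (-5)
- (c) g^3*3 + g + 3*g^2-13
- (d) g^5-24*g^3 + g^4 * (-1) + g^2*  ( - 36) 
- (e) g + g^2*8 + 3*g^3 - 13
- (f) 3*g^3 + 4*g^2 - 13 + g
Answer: f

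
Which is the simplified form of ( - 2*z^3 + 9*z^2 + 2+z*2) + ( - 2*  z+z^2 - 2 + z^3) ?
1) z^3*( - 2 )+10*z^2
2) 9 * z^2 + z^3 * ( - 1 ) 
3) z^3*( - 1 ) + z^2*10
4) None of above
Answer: 3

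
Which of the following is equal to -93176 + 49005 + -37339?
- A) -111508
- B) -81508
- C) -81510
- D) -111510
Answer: C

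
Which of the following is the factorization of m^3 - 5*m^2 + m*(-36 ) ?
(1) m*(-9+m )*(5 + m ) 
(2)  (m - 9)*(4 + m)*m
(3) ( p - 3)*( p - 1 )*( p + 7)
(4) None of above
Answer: 2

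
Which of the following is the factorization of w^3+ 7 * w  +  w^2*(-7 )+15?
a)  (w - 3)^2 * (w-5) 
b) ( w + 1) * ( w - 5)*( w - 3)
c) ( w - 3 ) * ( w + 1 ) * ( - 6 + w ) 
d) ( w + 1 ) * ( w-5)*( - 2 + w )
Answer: b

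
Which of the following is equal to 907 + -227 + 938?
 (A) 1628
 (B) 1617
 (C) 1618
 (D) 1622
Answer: C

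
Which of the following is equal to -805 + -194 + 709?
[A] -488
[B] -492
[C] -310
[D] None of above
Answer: D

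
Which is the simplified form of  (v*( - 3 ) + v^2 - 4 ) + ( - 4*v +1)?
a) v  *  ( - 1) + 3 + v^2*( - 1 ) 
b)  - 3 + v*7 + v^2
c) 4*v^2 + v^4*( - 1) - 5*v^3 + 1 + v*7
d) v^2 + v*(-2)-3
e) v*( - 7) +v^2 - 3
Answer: e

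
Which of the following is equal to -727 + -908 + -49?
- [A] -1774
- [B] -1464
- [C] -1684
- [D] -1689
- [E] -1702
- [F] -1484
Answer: C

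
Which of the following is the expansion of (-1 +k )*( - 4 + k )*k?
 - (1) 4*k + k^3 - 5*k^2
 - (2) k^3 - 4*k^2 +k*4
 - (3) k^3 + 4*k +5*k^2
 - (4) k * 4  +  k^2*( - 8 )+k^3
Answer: 1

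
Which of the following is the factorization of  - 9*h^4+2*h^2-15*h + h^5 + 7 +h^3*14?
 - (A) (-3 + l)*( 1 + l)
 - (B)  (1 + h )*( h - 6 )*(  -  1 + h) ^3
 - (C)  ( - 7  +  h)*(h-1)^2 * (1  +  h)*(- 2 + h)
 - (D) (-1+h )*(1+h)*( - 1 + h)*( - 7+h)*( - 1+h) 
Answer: D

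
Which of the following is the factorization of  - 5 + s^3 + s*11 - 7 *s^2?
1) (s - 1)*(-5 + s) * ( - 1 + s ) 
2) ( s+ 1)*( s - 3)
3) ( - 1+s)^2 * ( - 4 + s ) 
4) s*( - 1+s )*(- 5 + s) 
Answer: 1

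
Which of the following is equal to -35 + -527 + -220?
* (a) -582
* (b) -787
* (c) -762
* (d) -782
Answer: d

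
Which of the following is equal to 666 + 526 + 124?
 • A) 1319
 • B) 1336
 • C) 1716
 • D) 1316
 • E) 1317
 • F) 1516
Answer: D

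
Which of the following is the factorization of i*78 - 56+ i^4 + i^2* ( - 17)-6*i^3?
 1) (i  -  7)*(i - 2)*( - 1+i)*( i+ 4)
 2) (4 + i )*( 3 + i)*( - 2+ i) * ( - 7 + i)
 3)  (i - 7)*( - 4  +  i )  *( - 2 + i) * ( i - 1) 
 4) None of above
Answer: 1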